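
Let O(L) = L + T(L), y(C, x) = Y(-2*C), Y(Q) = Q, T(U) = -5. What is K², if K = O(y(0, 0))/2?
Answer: 25/4 ≈ 6.2500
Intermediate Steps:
y(C, x) = -2*C
O(L) = -5 + L (O(L) = L - 5 = -5 + L)
K = -5/2 (K = (-5 - 2*0)/2 = (-5 + 0)*(½) = -5*½ = -5/2 ≈ -2.5000)
K² = (-5/2)² = 25/4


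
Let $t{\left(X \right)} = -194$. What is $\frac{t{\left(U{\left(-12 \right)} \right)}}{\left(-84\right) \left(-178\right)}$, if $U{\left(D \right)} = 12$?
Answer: $- \frac{97}{7476} \approx -0.012975$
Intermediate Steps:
$\frac{t{\left(U{\left(-12 \right)} \right)}}{\left(-84\right) \left(-178\right)} = - \frac{194}{\left(-84\right) \left(-178\right)} = - \frac{194}{14952} = \left(-194\right) \frac{1}{14952} = - \frac{97}{7476}$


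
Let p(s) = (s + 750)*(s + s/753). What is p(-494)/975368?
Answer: -11919232/91806513 ≈ -0.12983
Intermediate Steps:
p(s) = 754*s*(750 + s)/753 (p(s) = (750 + s)*(s + s*(1/753)) = (750 + s)*(s + s/753) = (750 + s)*(754*s/753) = 754*s*(750 + s)/753)
p(-494)/975368 = ((754/753)*(-494)*(750 - 494))/975368 = ((754/753)*(-494)*256)*(1/975368) = -95353856/753*1/975368 = -11919232/91806513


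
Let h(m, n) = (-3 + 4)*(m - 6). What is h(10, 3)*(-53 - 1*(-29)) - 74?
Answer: -170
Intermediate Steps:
h(m, n) = -6 + m (h(m, n) = 1*(-6 + m) = -6 + m)
h(10, 3)*(-53 - 1*(-29)) - 74 = (-6 + 10)*(-53 - 1*(-29)) - 74 = 4*(-53 + 29) - 74 = 4*(-24) - 74 = -96 - 74 = -170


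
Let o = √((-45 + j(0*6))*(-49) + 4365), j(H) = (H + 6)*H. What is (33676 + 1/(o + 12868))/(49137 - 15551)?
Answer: 1394008375043/1390282847611 - 3*√730/5561131390444 ≈ 1.0027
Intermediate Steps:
j(H) = H*(6 + H) (j(H) = (6 + H)*H = H*(6 + H))
o = 3*√730 (o = √((-45 + (0*6)*(6 + 0*6))*(-49) + 4365) = √((-45 + 0*(6 + 0))*(-49) + 4365) = √((-45 + 0*6)*(-49) + 4365) = √((-45 + 0)*(-49) + 4365) = √(-45*(-49) + 4365) = √(2205 + 4365) = √6570 = 3*√730 ≈ 81.056)
(33676 + 1/(o + 12868))/(49137 - 15551) = (33676 + 1/(3*√730 + 12868))/(49137 - 15551) = (33676 + 1/(12868 + 3*√730))/33586 = (33676 + 1/(12868 + 3*√730))*(1/33586) = 16838/16793 + 1/(33586*(12868 + 3*√730))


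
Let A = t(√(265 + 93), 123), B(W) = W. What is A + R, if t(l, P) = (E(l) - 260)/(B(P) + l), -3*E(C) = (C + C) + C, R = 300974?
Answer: 4445655332/14771 + 137*√358/14771 ≈ 3.0097e+5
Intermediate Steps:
E(C) = -C (E(C) = -((C + C) + C)/3 = -(2*C + C)/3 = -C)
t(l, P) = (-260 - l)/(P + l) (t(l, P) = (-l - 260)/(P + l) = (-260 - l)/(P + l))
A = (-260 - √358)/(123 + √358) (A = (-260 - √(265 + 93))/(123 + √(265 + 93)) = (-260 - √358)/(123 + √358) ≈ -1.9653)
A + R = (-31622/14771 + 137*√358/14771) + 300974 = 4445655332/14771 + 137*√358/14771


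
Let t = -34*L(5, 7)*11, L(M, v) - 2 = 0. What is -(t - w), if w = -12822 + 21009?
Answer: 8935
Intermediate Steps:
L(M, v) = 2 (L(M, v) = 2 + 0 = 2)
w = 8187
t = -748 (t = -34*2*11 = -68*11 = -748)
-(t - w) = -(-748 - 1*8187) = -(-748 - 8187) = -1*(-8935) = 8935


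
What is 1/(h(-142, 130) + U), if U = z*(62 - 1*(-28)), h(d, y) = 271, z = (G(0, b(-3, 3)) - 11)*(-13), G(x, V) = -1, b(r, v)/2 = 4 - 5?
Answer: 1/14311 ≈ 6.9876e-5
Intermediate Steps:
b(r, v) = -2 (b(r, v) = 2*(4 - 5) = 2*(-1) = -2)
z = 156 (z = (-1 - 11)*(-13) = -12*(-13) = 156)
U = 14040 (U = 156*(62 - 1*(-28)) = 156*(62 + 28) = 156*90 = 14040)
1/(h(-142, 130) + U) = 1/(271 + 14040) = 1/14311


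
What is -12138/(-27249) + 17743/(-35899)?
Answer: -15912315/326070617 ≈ -0.048800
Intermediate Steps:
-12138/(-27249) + 17743/(-35899) = -12138*(-1/27249) + 17743*(-1/35899) = 4046/9083 - 17743/35899 = -15912315/326070617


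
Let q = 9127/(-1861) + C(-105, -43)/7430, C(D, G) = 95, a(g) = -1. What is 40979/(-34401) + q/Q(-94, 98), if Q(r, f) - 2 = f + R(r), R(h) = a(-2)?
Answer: -1298283418481/1046475186306 ≈ -1.2406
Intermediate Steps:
R(h) = -1
Q(r, f) = 1 + f (Q(r, f) = 2 + (f - 1) = 2 + (-1 + f) = 1 + f)
q = -13527363/2765446 (q = 9127/(-1861) + 95/7430 = 9127*(-1/1861) + 95*(1/7430) = -9127/1861 + 19/1486 = -13527363/2765446 ≈ -4.8916)
40979/(-34401) + q/Q(-94, 98) = 40979/(-34401) - 13527363/(2765446*(1 + 98)) = 40979*(-1/34401) - 13527363/2765446/99 = -40979/34401 - 13527363/2765446*1/99 = -40979/34401 - 4509121/91259718 = -1298283418481/1046475186306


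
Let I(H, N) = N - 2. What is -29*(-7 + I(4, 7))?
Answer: 58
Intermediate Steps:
I(H, N) = -2 + N
-29*(-7 + I(4, 7)) = -29*(-7 + (-2 + 7)) = -29*(-7 + 5) = -29*(-2) = 58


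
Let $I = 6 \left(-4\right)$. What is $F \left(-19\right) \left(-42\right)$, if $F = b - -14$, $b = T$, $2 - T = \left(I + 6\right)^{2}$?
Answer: $-245784$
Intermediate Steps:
$I = -24$
$T = -322$ ($T = 2 - \left(-24 + 6\right)^{2} = 2 - \left(-18\right)^{2} = 2 - 324 = -322$)
$b = -322$
$F = -308$ ($F = -322 - -14 = -322 + 14 = -308$)
$F \left(-19\right) \left(-42\right) = \left(-308\right) \left(-19\right) \left(-42\right) = 5852 \left(-42\right) = -245784$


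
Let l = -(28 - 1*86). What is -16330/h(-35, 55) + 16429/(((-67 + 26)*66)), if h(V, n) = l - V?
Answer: -5079653/27962 ≈ -181.66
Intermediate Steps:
l = 58 (l = -(28 - 86) = -1*(-58) = 58)
h(V, n) = 58 - V
-16330/h(-35, 55) + 16429/(((-67 + 26)*66)) = -16330/(58 - 1*(-35)) + 16429/(((-67 + 26)*66)) = -16330/(58 + 35) + 16429/((-41*66)) = -16330/93 + 16429/(-2706) = -16330*1/93 + 16429*(-1/2706) = -16330/93 - 16429/2706 = -5079653/27962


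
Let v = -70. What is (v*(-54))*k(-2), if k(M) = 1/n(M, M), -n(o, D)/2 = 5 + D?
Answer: -630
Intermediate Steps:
n(o, D) = -10 - 2*D (n(o, D) = -2*(5 + D) = -10 - 2*D)
k(M) = 1/(-10 - 2*M)
(v*(-54))*k(-2) = (-70*(-54))*(-1/(10 + 2*(-2))) = 3780*(-1/(10 - 4)) = 3780*(-1/6) = 3780*(-1*⅙) = 3780*(-⅙) = -630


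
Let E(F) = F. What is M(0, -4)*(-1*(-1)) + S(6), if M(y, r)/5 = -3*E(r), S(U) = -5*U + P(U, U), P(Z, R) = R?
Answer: 36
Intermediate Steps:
S(U) = -4*U (S(U) = -5*U + U = -4*U)
M(y, r) = -15*r (M(y, r) = 5*(-3*r) = -15*r)
M(0, -4)*(-1*(-1)) + S(6) = (-15*(-4))*(-1*(-1)) - 4*6 = 60*1 - 24 = 60 - 24 = 36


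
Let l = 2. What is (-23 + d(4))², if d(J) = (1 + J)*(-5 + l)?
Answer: 1444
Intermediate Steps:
d(J) = -3 - 3*J (d(J) = (1 + J)*(-5 + 2) = (1 + J)*(-3) = -3 - 3*J)
(-23 + d(4))² = (-23 + (-3 - 3*4))² = (-23 + (-3 - 12))² = (-23 - 15)² = (-38)² = 1444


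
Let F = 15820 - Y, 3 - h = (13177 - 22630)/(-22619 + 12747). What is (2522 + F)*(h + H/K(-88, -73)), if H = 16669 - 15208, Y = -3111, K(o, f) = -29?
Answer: -296872299045/286288 ≈ -1.0370e+6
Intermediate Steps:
h = 20163/9872 (h = 3 - (13177 - 22630)/(-22619 + 12747) = 3 - (-9453)/(-9872) = 3 - (-9453)*(-1)/9872 = 3 - 1*9453/9872 = 3 - 9453/9872 = 20163/9872 ≈ 2.0424)
F = 18931 (F = 15820 - 1*(-3111) = 15820 + 3111 = 18931)
H = 1461
(2522 + F)*(h + H/K(-88, -73)) = (2522 + 18931)*(20163/9872 + 1461/(-29)) = 21453*(20163/9872 + 1461*(-1/29)) = 21453*(20163/9872 - 1461/29) = 21453*(-13838265/286288) = -296872299045/286288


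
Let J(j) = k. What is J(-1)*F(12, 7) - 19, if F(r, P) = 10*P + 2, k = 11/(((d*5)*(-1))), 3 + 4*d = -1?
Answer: 697/5 ≈ 139.40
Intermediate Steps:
d = -1 (d = -3/4 + (1/4)*(-1) = -3/4 - 1/4 = -1)
k = 11/5 (k = 11/((-1*5*(-1))) = 11/((-5*(-1))) = 11/5 ≈ 2.2000)
F(r, P) = 2 + 10*P
J(j) = 11/5
J(-1)*F(12, 7) - 19 = 11*(2 + 10*7)/5 - 19 = 11*(2 + 70)/5 - 19 = (11/5)*72 - 19 = 792/5 - 19 = 697/5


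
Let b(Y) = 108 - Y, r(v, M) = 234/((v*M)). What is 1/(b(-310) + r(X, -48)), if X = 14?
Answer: 112/46777 ≈ 0.0023943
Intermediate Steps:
r(v, M) = 234/(M*v) (r(v, M) = 234/((M*v)) = 234*(1/(M*v)) = 234/(M*v))
1/(b(-310) + r(X, -48)) = 1/((108 - 1*(-310)) + 234/(-48*14)) = 1/((108 + 310) + 234*(-1/48)*(1/14)) = 1/(418 - 39/112) = 1/(46777/112) = 112/46777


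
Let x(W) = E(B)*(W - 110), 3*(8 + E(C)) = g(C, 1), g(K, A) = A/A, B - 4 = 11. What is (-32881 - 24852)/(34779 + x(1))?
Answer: -173199/106844 ≈ -1.6210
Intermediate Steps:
B = 15 (B = 4 + 11 = 15)
g(K, A) = 1
E(C) = -23/3 (E(C) = -8 + (⅓)*1 = -8 + ⅓ = -23/3)
x(W) = 2530/3 - 23*W/3 (x(W) = -23*(W - 110)/3 = -23*(-110 + W)/3 = 2530/3 - 23*W/3)
(-32881 - 24852)/(34779 + x(1)) = (-32881 - 24852)/(34779 + (2530/3 - 23/3*1)) = -57733/(34779 + (2530/3 - 23/3)) = -57733/(34779 + 2507/3) = -57733/106844/3 = -57733*3/106844 = -173199/106844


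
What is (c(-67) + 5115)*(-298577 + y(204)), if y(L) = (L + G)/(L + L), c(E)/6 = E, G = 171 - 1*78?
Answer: -191377835949/136 ≈ -1.4072e+9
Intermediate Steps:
G = 93 (G = 171 - 78 = 93)
c(E) = 6*E
y(L) = (93 + L)/(2*L) (y(L) = (L + 93)/(L + L) = (93 + L)/((2*L)) = (93 + L)*(1/(2*L)) = (93 + L)/(2*L))
(c(-67) + 5115)*(-298577 + y(204)) = (6*(-67) + 5115)*(-298577 + (½)*(93 + 204)/204) = (-402 + 5115)*(-298577 + (½)*(1/204)*297) = 4713*(-298577 + 99/136) = 4713*(-40606373/136) = -191377835949/136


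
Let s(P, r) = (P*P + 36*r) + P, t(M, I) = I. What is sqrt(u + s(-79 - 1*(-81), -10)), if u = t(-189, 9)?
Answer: I*sqrt(345) ≈ 18.574*I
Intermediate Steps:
u = 9
s(P, r) = P + P**2 + 36*r (s(P, r) = (P**2 + 36*r) + P = P + P**2 + 36*r)
sqrt(u + s(-79 - 1*(-81), -10)) = sqrt(9 + ((-79 - 1*(-81)) + (-79 - 1*(-81))**2 + 36*(-10))) = sqrt(9 + ((-79 + 81) + (-79 + 81)**2 - 360)) = sqrt(9 + (2 + 2**2 - 360)) = sqrt(9 + (2 + 4 - 360)) = sqrt(9 - 354) = sqrt(-345) = I*sqrt(345)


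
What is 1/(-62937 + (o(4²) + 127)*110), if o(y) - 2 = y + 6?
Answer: -1/46327 ≈ -2.1586e-5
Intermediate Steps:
o(y) = 8 + y (o(y) = 2 + (y + 6) = 2 + (6 + y) = 8 + y)
1/(-62937 + (o(4²) + 127)*110) = 1/(-62937 + ((8 + 4²) + 127)*110) = 1/(-62937 + ((8 + 16) + 127)*110) = 1/(-62937 + (24 + 127)*110) = 1/(-62937 + 151*110) = 1/(-62937 + 16610) = 1/(-46327) = -1/46327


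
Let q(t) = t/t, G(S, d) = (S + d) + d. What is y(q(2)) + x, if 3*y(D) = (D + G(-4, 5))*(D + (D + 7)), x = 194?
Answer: 215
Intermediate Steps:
G(S, d) = S + 2*d
q(t) = 1
y(D) = (6 + D)*(7 + 2*D)/3 (y(D) = ((D + (-4 + 2*5))*(D + (D + 7)))/3 = ((D + (-4 + 10))*(D + (7 + D)))/3 = ((D + 6)*(7 + 2*D))/3 = ((6 + D)*(7 + 2*D))/3 = (6 + D)*(7 + 2*D)/3)
y(q(2)) + x = (14 + (⅔)*1² + (19/3)*1) + 194 = (14 + (⅔)*1 + 19/3) + 194 = (14 + ⅔ + 19/3) + 194 = 21 + 194 = 215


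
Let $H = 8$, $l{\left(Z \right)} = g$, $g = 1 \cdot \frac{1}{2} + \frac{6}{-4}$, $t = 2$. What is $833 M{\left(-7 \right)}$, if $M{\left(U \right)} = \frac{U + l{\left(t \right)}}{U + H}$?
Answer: $-6664$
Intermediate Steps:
$g = -1$ ($g = 1 \cdot \frac{1}{2} + 6 \left(- \frac{1}{4}\right) = \frac{1}{2} - \frac{3}{2} = -1$)
$l{\left(Z \right)} = -1$
$M{\left(U \right)} = \frac{-1 + U}{8 + U}$ ($M{\left(U \right)} = \frac{U - 1}{U + 8} = \frac{-1 + U}{8 + U}$)
$833 M{\left(-7 \right)} = 833 \frac{-1 - 7}{8 - 7} = 833 \cdot 1^{-1} \left(-8\right) = 833 \cdot 1 \left(-8\right) = 833 \left(-8\right) = -6664$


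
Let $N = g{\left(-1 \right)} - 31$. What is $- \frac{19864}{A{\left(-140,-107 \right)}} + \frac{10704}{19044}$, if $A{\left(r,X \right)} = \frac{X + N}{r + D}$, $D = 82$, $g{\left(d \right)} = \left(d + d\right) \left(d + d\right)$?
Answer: $- \frac{914141108}{106329} \approx -8597.3$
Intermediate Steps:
$g{\left(d \right)} = 4 d^{2}$ ($g{\left(d \right)} = 2 d 2 d = 4 d^{2}$)
$N = -27$ ($N = 4 \left(-1\right)^{2} - 31 = 4 \cdot 1 - 31 = 4 - 31 = -27$)
$A{\left(r,X \right)} = \frac{-27 + X}{82 + r}$ ($A{\left(r,X \right)} = \frac{X - 27}{r + 82} = \frac{-27 + X}{82 + r}$)
$- \frac{19864}{A{\left(-140,-107 \right)}} + \frac{10704}{19044} = - \frac{19864}{\frac{1}{82 - 140} \left(-27 - 107\right)} + \frac{10704}{19044} = - \frac{19864}{\frac{1}{-58} \left(-134\right)} + 10704 \cdot \frac{1}{19044} = - \frac{19864}{\left(- \frac{1}{58}\right) \left(-134\right)} + \frac{892}{1587} = - \frac{19864}{\frac{67}{29}} + \frac{892}{1587} = \left(-19864\right) \frac{29}{67} + \frac{892}{1587} = - \frac{576056}{67} + \frac{892}{1587} = - \frac{914141108}{106329}$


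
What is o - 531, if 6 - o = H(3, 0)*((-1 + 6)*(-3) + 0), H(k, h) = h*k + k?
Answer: -480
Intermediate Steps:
H(k, h) = k + h*k
o = 51 (o = 6 - 3*(1 + 0)*((-1 + 6)*(-3) + 0) = 6 - 3*1*(5*(-3) + 0) = 6 - 3*(-15 + 0) = 6 - 3*(-15) = 6 - 1*(-45) = 6 + 45 = 51)
o - 531 = 51 - 531 = -480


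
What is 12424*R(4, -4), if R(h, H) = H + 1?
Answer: -37272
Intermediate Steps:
R(h, H) = 1 + H
12424*R(4, -4) = 12424*(1 - 4) = 12424*(-3) = -37272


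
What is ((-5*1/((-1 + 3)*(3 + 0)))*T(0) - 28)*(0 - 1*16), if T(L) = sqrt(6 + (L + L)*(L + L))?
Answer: 448 + 40*sqrt(6)/3 ≈ 480.66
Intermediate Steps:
T(L) = sqrt(6 + 4*L**2) (T(L) = sqrt(6 + (2*L)*(2*L)) = sqrt(6 + 4*L**2))
((-5*1/((-1 + 3)*(3 + 0)))*T(0) - 28)*(0 - 1*16) = ((-5*1/((-1 + 3)*(3 + 0)))*sqrt(6 + 4*0**2) - 28)*(0 - 1*16) = ((-5/(2*3))*sqrt(6 + 4*0) - 28)*(0 - 16) = ((-5/6)*sqrt(6 + 0) - 28)*(-16) = ((-5*1/6)*sqrt(6) - 28)*(-16) = (-5*sqrt(6)/6 - 28)*(-16) = (-28 - 5*sqrt(6)/6)*(-16) = 448 + 40*sqrt(6)/3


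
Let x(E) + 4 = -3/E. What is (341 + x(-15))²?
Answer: 2842596/25 ≈ 1.1370e+5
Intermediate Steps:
x(E) = -4 - 3/E
(341 + x(-15))² = (341 + (-4 - 3/(-15)))² = (341 + (-4 - 3*(-1/15)))² = (341 + (-4 + ⅕))² = (341 - 19/5)² = (1686/5)² = 2842596/25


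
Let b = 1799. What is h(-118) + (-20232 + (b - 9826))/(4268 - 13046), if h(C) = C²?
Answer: 1587703/114 ≈ 13927.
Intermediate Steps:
h(-118) + (-20232 + (b - 9826))/(4268 - 13046) = (-118)² + (-20232 + (1799 - 9826))/(4268 - 13046) = 13924 + (-20232 - 8027)/(-8778) = 13924 - 28259*(-1/8778) = 13924 + 367/114 = 1587703/114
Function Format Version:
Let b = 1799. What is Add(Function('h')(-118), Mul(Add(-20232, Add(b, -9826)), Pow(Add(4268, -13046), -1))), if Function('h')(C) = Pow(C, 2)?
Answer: Rational(1587703, 114) ≈ 13927.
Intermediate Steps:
Add(Function('h')(-118), Mul(Add(-20232, Add(b, -9826)), Pow(Add(4268, -13046), -1))) = Add(Pow(-118, 2), Mul(Add(-20232, Add(1799, -9826)), Pow(Add(4268, -13046), -1))) = Add(13924, Mul(Add(-20232, -8027), Pow(-8778, -1))) = Add(13924, Mul(-28259, Rational(-1, 8778))) = Add(13924, Rational(367, 114)) = Rational(1587703, 114)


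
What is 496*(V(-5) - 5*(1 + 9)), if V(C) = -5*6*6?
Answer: -114080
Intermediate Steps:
V(C) = -180 (V(C) = -30*6 = -180)
496*(V(-5) - 5*(1 + 9)) = 496*(-180 - 5*(1 + 9)) = 496*(-180 - 5*10) = 496*(-180 - 50) = 496*(-230) = -114080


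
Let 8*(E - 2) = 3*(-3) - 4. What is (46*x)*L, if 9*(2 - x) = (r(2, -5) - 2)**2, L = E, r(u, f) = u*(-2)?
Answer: -69/2 ≈ -34.500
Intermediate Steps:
E = 3/8 (E = 2 + (3*(-3) - 4)/8 = 2 + (-9 - 4)/8 = 2 + (1/8)*(-13) = 2 - 13/8 = 3/8 ≈ 0.37500)
r(u, f) = -2*u
L = 3/8 ≈ 0.37500
x = -2 (x = 2 - (-2*2 - 2)**2/9 = 2 - (-4 - 2)**2/9 = 2 - 1/9*(-6)**2 = 2 - 1/9*36 = 2 - 4 = -2)
(46*x)*L = (46*(-2))*(3/8) = -92*3/8 = -69/2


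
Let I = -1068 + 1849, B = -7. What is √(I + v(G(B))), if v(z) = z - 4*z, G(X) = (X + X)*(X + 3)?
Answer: √613 ≈ 24.759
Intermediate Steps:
I = 781
G(X) = 2*X*(3 + X) (G(X) = (2*X)*(3 + X) = 2*X*(3 + X))
v(z) = -3*z
√(I + v(G(B))) = √(781 - 6*(-7)*(3 - 7)) = √(781 - 6*(-7)*(-4)) = √(781 - 3*56) = √(781 - 168) = √613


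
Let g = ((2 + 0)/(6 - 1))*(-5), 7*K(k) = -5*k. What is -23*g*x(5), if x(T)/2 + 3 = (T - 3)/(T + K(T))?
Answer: -736/5 ≈ -147.20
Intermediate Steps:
K(k) = -5*k/7 (K(k) = (-5*k)/7 = -5*k/7)
x(T) = -6 + 7*(-3 + T)/T (x(T) = -6 + 2*((T - 3)/(T - 5*T/7)) = -6 + 2*((-3 + T)/((2*T/7))) = -6 + 2*((-3 + T)*(7/(2*T))) = -6 + 2*(7*(-3 + T)/(2*T)) = -6 + 7*(-3 + T)/T)
g = -2 (g = (2/5)*(-5) = (2*(⅕))*(-5) = (⅖)*(-5) = -2)
-23*g*x(5) = -23*(-2)*(-21 + 5)/5 = -(-46)*(⅕)*(-16) = -(-46)*(-16)/5 = -1*736/5 = -736/5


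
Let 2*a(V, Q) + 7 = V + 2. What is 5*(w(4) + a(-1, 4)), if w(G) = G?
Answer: 5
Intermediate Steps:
a(V, Q) = -5/2 + V/2 (a(V, Q) = -7/2 + (V + 2)/2 = -7/2 + (2 + V)/2 = -7/2 + (1 + V/2) = -5/2 + V/2)
5*(w(4) + a(-1, 4)) = 5*(4 + (-5/2 + (1/2)*(-1))) = 5*(4 + (-5/2 - 1/2)) = 5*(4 - 3) = 5*1 = 5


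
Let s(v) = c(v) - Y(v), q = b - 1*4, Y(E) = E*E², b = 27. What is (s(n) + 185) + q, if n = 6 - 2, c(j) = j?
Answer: 148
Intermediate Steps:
n = 4
Y(E) = E³
q = 23 (q = 27 - 1*4 = 27 - 4 = 23)
s(v) = v - v³
(s(n) + 185) + q = ((4 - 1*4³) + 185) + 23 = ((4 - 1*64) + 185) + 23 = ((4 - 64) + 185) + 23 = (-60 + 185) + 23 = 125 + 23 = 148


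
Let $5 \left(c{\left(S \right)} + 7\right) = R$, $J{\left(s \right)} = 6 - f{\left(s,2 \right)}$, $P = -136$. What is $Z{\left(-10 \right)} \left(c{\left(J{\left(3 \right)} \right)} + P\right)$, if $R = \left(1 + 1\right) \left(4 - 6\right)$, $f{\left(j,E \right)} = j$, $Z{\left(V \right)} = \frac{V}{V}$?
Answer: $- \frac{719}{5} \approx -143.8$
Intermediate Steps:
$Z{\left(V \right)} = 1$
$J{\left(s \right)} = 6 - s$
$R = -4$ ($R = 2 \left(-2\right) = -4$)
$c{\left(S \right)} = - \frac{39}{5}$ ($c{\left(S \right)} = -7 + \frac{1}{5} \left(-4\right) = -7 - \frac{4}{5} = - \frac{39}{5}$)
$Z{\left(-10 \right)} \left(c{\left(J{\left(3 \right)} \right)} + P\right) = 1 \left(- \frac{39}{5} - 136\right) = 1 \left(- \frac{719}{5}\right) = - \frac{719}{5}$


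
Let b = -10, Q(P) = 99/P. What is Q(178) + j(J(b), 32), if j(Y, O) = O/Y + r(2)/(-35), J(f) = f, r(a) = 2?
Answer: -16827/6230 ≈ -2.7010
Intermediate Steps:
j(Y, O) = -2/35 + O/Y (j(Y, O) = O/Y + 2/(-35) = O/Y + 2*(-1/35) = O/Y - 2/35 = -2/35 + O/Y)
Q(178) + j(J(b), 32) = 99/178 + (-2/35 + 32/(-10)) = 99*(1/178) + (-2/35 + 32*(-⅒)) = 99/178 + (-2/35 - 16/5) = 99/178 - 114/35 = -16827/6230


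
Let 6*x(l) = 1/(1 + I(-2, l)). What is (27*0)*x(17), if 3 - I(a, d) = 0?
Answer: 0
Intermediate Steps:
I(a, d) = 3 (I(a, d) = 3 - 1*0 = 3 + 0 = 3)
x(l) = 1/24 (x(l) = 1/(6*(1 + 3)) = (⅙)/4 = (⅙)*(¼) = 1/24)
(27*0)*x(17) = (27*0)*(1/24) = 0*(1/24) = 0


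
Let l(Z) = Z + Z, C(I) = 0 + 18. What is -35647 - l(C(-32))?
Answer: -35683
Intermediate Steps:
C(I) = 18
l(Z) = 2*Z
-35647 - l(C(-32)) = -35647 - 2*18 = -35647 - 1*36 = -35647 - 36 = -35683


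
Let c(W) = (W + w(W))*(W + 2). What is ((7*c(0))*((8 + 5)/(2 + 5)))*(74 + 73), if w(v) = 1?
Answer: 3822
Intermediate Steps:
c(W) = (1 + W)*(2 + W) (c(W) = (W + 1)*(W + 2) = (1 + W)*(2 + W))
((7*c(0))*((8 + 5)/(2 + 5)))*(74 + 73) = ((7*(2 + 0² + 3*0))*((8 + 5)/(2 + 5)))*(74 + 73) = ((7*(2 + 0 + 0))*(13/7))*147 = ((7*2)*(13*(⅐)))*147 = (14*(13/7))*147 = 26*147 = 3822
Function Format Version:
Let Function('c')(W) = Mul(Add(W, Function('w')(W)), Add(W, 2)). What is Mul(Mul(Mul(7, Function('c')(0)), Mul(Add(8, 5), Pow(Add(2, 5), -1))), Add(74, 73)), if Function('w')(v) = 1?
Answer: 3822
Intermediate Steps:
Function('c')(W) = Mul(Add(1, W), Add(2, W)) (Function('c')(W) = Mul(Add(W, 1), Add(W, 2)) = Mul(Add(1, W), Add(2, W)))
Mul(Mul(Mul(7, Function('c')(0)), Mul(Add(8, 5), Pow(Add(2, 5), -1))), Add(74, 73)) = Mul(Mul(Mul(7, Add(2, Pow(0, 2), Mul(3, 0))), Mul(Add(8, 5), Pow(Add(2, 5), -1))), Add(74, 73)) = Mul(Mul(Mul(7, Add(2, 0, 0)), Mul(13, Pow(7, -1))), 147) = Mul(Mul(Mul(7, 2), Mul(13, Rational(1, 7))), 147) = Mul(Mul(14, Rational(13, 7)), 147) = Mul(26, 147) = 3822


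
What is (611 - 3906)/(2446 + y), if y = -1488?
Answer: -3295/958 ≈ -3.4395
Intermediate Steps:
(611 - 3906)/(2446 + y) = (611 - 3906)/(2446 - 1488) = -3295/958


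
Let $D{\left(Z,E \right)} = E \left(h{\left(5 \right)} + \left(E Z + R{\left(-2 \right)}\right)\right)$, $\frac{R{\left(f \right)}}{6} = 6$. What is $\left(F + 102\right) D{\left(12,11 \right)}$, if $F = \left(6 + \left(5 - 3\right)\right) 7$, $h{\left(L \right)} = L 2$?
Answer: $309364$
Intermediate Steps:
$R{\left(f \right)} = 36$ ($R{\left(f \right)} = 6 \cdot 6 = 36$)
$h{\left(L \right)} = 2 L$
$D{\left(Z,E \right)} = E \left(46 + E Z\right)$ ($D{\left(Z,E \right)} = E \left(2 \cdot 5 + \left(E Z + 36\right)\right) = E \left(10 + \left(36 + E Z\right)\right) = E \left(46 + E Z\right)$)
$F = 56$ ($F = \left(6 + 2\right) 7 = 8 \cdot 7 = 56$)
$\left(F + 102\right) D{\left(12,11 \right)} = \left(56 + 102\right) 11 \left(46 + 11 \cdot 12\right) = 158 \cdot 11 \left(46 + 132\right) = 158 \cdot 11 \cdot 178 = 158 \cdot 1958 = 309364$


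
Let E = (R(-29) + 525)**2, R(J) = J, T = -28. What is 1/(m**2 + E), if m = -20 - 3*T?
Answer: 1/250112 ≈ 3.9982e-6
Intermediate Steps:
m = 64 (m = -20 - 3*(-28) = -20 + 84 = 64)
E = 246016 (E = (-29 + 525)**2 = 496**2 = 246016)
1/(m**2 + E) = 1/(64**2 + 246016) = 1/(4096 + 246016) = 1/250112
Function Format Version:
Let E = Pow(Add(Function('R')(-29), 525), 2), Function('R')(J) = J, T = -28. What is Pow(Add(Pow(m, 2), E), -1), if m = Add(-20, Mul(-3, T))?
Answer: Rational(1, 250112) ≈ 3.9982e-6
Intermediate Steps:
m = 64 (m = Add(-20, Mul(-3, -28)) = Add(-20, 84) = 64)
E = 246016 (E = Pow(Add(-29, 525), 2) = Pow(496, 2) = 246016)
Pow(Add(Pow(m, 2), E), -1) = Pow(Add(Pow(64, 2), 246016), -1) = Pow(Add(4096, 246016), -1) = Pow(250112, -1) = Rational(1, 250112)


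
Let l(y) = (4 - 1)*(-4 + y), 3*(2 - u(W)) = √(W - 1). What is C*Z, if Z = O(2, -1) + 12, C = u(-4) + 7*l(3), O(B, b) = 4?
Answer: -304 - 16*I*√5/3 ≈ -304.0 - 11.926*I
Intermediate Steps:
u(W) = 2 - √(-1 + W)/3 (u(W) = 2 - √(W - 1)/3 = 2 - √(-1 + W)/3)
l(y) = -12 + 3*y (l(y) = 3*(-4 + y) = -12 + 3*y)
C = -19 - I*√5/3 (C = (2 - √(-1 - 4)/3) + 7*(-12 + 3*3) = (2 - I*√5/3) + 7*(-12 + 9) = (2 - I*√5/3) + 7*(-3) = (2 - I*√5/3) - 21 = -19 - I*√5/3 ≈ -19.0 - 0.74536*I)
Z = 16 (Z = 4 + 12 = 16)
C*Z = (-19 - I*√5/3)*16 = -304 - 16*I*√5/3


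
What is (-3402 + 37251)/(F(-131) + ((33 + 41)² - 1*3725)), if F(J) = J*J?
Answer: 11283/6304 ≈ 1.7898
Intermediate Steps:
F(J) = J²
(-3402 + 37251)/(F(-131) + ((33 + 41)² - 1*3725)) = (-3402 + 37251)/((-131)² + ((33 + 41)² - 1*3725)) = 33849/(17161 + (74² - 3725)) = 33849/(17161 + (5476 - 3725)) = 33849/(17161 + 1751) = 33849/18912 = 33849*(1/18912) = 11283/6304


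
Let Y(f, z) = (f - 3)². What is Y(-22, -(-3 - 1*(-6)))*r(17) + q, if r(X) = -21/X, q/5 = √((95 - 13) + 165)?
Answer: -13125/17 + 5*√247 ≈ -693.48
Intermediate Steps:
q = 5*√247 (q = 5*√((95 - 13) + 165) = 5*√(82 + 165) = 5*√247 ≈ 78.581)
Y(f, z) = (-3 + f)²
Y(-22, -(-3 - 1*(-6)))*r(17) + q = (-3 - 22)²*(-21/17) + 5*√247 = (-25)²*(-21*1/17) + 5*√247 = 625*(-21/17) + 5*√247 = -13125/17 + 5*√247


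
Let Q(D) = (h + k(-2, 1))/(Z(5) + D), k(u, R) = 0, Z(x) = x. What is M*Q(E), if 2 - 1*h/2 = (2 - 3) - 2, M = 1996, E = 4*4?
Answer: 19960/21 ≈ 950.48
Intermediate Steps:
E = 16
h = 10 (h = 4 - 2*((2 - 3) - 2) = 4 - 2*(-1 - 2) = 4 - 2*(-3) = 4 + 6 = 10)
Q(D) = 10/(5 + D) (Q(D) = (10 + 0)/(5 + D) = 10/(5 + D))
M*Q(E) = 1996*(10/(5 + 16)) = 1996*(10/21) = 19960/21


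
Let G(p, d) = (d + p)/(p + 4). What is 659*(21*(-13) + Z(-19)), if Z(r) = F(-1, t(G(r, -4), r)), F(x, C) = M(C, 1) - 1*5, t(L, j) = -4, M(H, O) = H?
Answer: -185838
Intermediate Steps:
G(p, d) = (d + p)/(4 + p)
F(x, C) = -5 + C (F(x, C) = C - 1*5 = C - 5 = -5 + C)
Z(r) = -9 (Z(r) = -5 - 4 = -9)
659*(21*(-13) + Z(-19)) = 659*(21*(-13) - 9) = 659*(-273 - 9) = 659*(-282) = -185838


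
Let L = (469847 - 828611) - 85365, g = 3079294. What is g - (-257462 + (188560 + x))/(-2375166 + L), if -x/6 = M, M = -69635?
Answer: 8681438526638/2819295 ≈ 3.0793e+6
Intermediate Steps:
L = -444129 (L = -358764 - 85365 = -444129)
x = 417810 (x = -6*(-69635) = 417810)
g - (-257462 + (188560 + x))/(-2375166 + L) = 3079294 - (-257462 + (188560 + 417810))/(-2375166 - 444129) = 3079294 - (-257462 + 606370)/(-2819295) = 3079294 - 348908*(-1)/2819295 = 3079294 - 1*(-348908/2819295) = 3079294 + 348908/2819295 = 8681438526638/2819295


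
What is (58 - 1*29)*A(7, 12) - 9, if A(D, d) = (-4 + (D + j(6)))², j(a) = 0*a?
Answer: 252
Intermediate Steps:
j(a) = 0
A(D, d) = (-4 + D)² (A(D, d) = (-4 + (D + 0))² = (-4 + D)²)
(58 - 1*29)*A(7, 12) - 9 = (58 - 1*29)*(-4 + 7)² - 9 = (58 - 29)*3² - 9 = 29*9 - 9 = 261 - 9 = 252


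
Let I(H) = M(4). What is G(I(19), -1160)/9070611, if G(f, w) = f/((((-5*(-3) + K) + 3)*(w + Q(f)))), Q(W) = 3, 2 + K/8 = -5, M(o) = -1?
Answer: -1/398798483226 ≈ -2.5075e-12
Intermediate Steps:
K = -56 (K = -16 + 8*(-5) = -16 - 40 = -56)
I(H) = -1
G(f, w) = f/(-114 - 38*w) (G(f, w) = f/((((-5*(-3) - 56) + 3)*(w + 3))) = f/((((15 - 56) + 3)*(3 + w))) = f/(((-41 + 3)*(3 + w))) = f/((-38*(3 + w))) = f/(-114 - 38*w))
G(I(19), -1160)/9070611 = -1*(-1)/(114 + 38*(-1160))/9070611 = -1*(-1)/(114 - 44080)*(1/9070611) = -1*(-1)/(-43966)*(1/9070611) = -1*(-1)*(-1/43966)*(1/9070611) = -1/43966*1/9070611 = -1/398798483226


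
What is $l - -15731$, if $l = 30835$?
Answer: $46566$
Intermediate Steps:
$l - -15731 = 30835 - -15731 = 30835 + 15731 = 46566$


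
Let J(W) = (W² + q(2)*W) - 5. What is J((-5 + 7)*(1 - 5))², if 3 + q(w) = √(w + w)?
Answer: 4489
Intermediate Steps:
q(w) = -3 + √2*√w (q(w) = -3 + √(w + w) = -3 + √(2*w) = -3 + √2*√w)
J(W) = -5 + W² - W (J(W) = (W² + (-3 + √2*√2)*W) - 5 = (W² + (-3 + 2)*W) - 5 = (W² - W) - 5 = -5 + W² - W)
J((-5 + 7)*(1 - 5))² = (-5 + ((-5 + 7)*(1 - 5))² - (-5 + 7)*(1 - 5))² = (-5 + (2*(-4))² - 2*(-4))² = (-5 + (-8)² - 1*(-8))² = (-5 + 64 + 8)² = 67² = 4489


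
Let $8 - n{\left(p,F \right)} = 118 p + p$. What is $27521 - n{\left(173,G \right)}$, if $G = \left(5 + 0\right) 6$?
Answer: $48100$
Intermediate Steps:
$G = 30$ ($G = 5 \cdot 6 = 30$)
$n{\left(p,F \right)} = 8 - 119 p$ ($n{\left(p,F \right)} = 8 - \left(118 p + p\right) = 8 - 119 p$)
$27521 - n{\left(173,G \right)} = 27521 - \left(8 - 20587\right) = 27521 - -20579 = 27521 + 20579 = 48100$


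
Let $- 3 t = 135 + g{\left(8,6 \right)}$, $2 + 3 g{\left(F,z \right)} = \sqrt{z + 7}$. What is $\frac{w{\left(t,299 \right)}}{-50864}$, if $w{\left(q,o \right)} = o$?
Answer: $- \frac{299}{50864} \approx -0.0058784$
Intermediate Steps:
$g{\left(F,z \right)} = - \frac{2}{3} + \frac{\sqrt{7 + z}}{3}$ ($g{\left(F,z \right)} = - \frac{2}{3} + \frac{\sqrt{z + 7}}{3} = - \frac{2}{3} + \frac{\sqrt{7 + z}}{3}$)
$t = - \frac{403}{9} - \frac{\sqrt{13}}{9}$ ($t = - \frac{135 - \left(\frac{2}{3} - \frac{\sqrt{7 + 6}}{3}\right)}{3} = - \frac{135 - \left(\frac{2}{3} - \frac{\sqrt{13}}{3}\right)}{3} = - \frac{\frac{403}{3} + \frac{\sqrt{13}}{3}}{3} = - \frac{403}{9} - \frac{\sqrt{13}}{9} \approx -45.178$)
$\frac{w{\left(t,299 \right)}}{-50864} = \frac{299}{-50864} = 299 \left(- \frac{1}{50864}\right) = - \frac{299}{50864}$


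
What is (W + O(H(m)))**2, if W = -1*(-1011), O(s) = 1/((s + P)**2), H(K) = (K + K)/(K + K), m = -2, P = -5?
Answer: 261695329/256 ≈ 1.0222e+6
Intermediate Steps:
H(K) = 1 (H(K) = (2*K)/((2*K)) = (2*K)*(1/(2*K)) = 1)
O(s) = (-5 + s)**(-2) (O(s) = 1/((s - 5)**2) = 1/((-5 + s)**2) = (-5 + s)**(-2))
W = 1011
(W + O(H(m)))**2 = (1011 + (-5 + 1)**(-2))**2 = (1011 + (-4)**(-2))**2 = (1011 + 1/16)**2 = (16177/16)**2 = 261695329/256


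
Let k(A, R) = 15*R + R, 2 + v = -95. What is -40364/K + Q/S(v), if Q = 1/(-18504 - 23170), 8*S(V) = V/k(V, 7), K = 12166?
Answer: -40788911214/12294892687 ≈ -3.3176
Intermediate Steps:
v = -97 (v = -2 - 95 = -97)
k(A, R) = 16*R
S(V) = V/896 (S(V) = (V/((16*7)))/8 = (V/112)/8 = V/896)
Q = -1/41674 (Q = 1/(-41674) = -1/41674 ≈ -2.3996e-5)
-40364/K + Q/S(v) = -40364/12166 - 1/(41674*((1/896)*(-97))) = -40364*1/12166 - 1/(41674*(-97/896)) = -20182/6083 - 1/41674*(-896/97) = -20182/6083 + 448/2021189 = -40788911214/12294892687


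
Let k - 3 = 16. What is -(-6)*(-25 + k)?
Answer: -36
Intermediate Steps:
k = 19 (k = 3 + 16 = 19)
-(-6)*(-25 + k) = -(-6)*(-25 + 19) = -(-6)*(-6) = -1*36 = -36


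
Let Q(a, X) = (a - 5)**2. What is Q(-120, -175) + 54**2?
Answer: 18541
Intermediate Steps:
Q(a, X) = (-5 + a)**2
Q(-120, -175) + 54**2 = (-5 - 120)**2 + 54**2 = (-125)**2 + 2916 = 15625 + 2916 = 18541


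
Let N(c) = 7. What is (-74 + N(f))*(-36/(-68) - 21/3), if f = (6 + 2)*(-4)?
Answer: 7370/17 ≈ 433.53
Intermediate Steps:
f = -32 (f = 8*(-4) = -32)
(-74 + N(f))*(-36/(-68) - 21/3) = (-74 + 7)*(-36/(-68) - 21/3) = -67*(-36*(-1/68) - 21*⅓) = -67*(9/17 - 7) = -67*(-110/17) = 7370/17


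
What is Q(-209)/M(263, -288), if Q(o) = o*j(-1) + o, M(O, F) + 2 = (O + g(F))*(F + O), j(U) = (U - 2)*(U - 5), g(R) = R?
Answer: -3971/623 ≈ -6.3740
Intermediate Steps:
j(U) = (-5 + U)*(-2 + U) (j(U) = (-2 + U)*(-5 + U) = (-5 + U)*(-2 + U))
M(O, F) = -2 + (F + O)**2 (M(O, F) = -2 + (O + F)*(F + O) = -2 + (F + O)*(F + O) = -2 + (F + O)**2)
Q(o) = 19*o (Q(o) = o*(10 + (-1)**2 - 7*(-1)) + o = o*(10 + 1 + 7) + o = o*18 + o = 18*o + o = 19*o)
Q(-209)/M(263, -288) = (19*(-209))/(-2 + (-288)**2 + 263**2 + 2*(-288)*263) = -3971/(-2 + 82944 + 69169 - 151488) = -3971/623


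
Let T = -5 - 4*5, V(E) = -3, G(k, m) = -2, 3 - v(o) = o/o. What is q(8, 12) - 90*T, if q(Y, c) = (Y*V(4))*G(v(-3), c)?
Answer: 2298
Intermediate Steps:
v(o) = 2 (v(o) = 3 - o/o = 3 - 1*1 = 3 - 1 = 2)
T = -25 (T = -5 - 20 = -25)
q(Y, c) = 6*Y (q(Y, c) = (Y*(-3))*(-2) = -3*Y*(-2) = 6*Y)
q(8, 12) - 90*T = 6*8 - 90*(-25) = 48 + 2250 = 2298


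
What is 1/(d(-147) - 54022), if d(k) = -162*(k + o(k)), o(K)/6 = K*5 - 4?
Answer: 1/688100 ≈ 1.4533e-6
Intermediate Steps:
o(K) = -24 + 30*K (o(K) = 6*(K*5 - 4) = 6*(5*K - 4) = 6*(-4 + 5*K) = -24 + 30*K)
d(k) = 3888 - 5022*k (d(k) = -162*(k + (-24 + 30*k)) = -162*(-24 + 31*k) = 3888 - 5022*k)
1/(d(-147) - 54022) = 1/((3888 - 5022*(-147)) - 54022) = 1/((3888 + 738234) - 54022) = 1/(742122 - 54022) = 1/688100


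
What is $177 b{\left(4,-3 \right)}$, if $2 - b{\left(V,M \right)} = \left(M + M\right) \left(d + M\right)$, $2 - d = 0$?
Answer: $-708$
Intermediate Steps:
$d = 2$ ($d = 2 - 0 = 2 + 0 = 2$)
$b{\left(V,M \right)} = 2 - 2 M \left(2 + M\right)$ ($b{\left(V,M \right)} = 2 - \left(M + M\right) \left(2 + M\right) = 2 - 2 M \left(2 + M\right)$)
$177 b{\left(4,-3 \right)} = 177 \left(2 - -12 - 2 \left(-3\right)^{2}\right) = 177 \left(2 + 12 - 18\right) = 177 \left(-4\right) = -708$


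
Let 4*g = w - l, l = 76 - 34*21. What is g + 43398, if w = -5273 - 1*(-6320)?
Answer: 175277/4 ≈ 43819.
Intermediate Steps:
w = 1047 (w = -5273 + 6320 = 1047)
l = -638 (l = 76 - 714 = -638)
g = 1685/4 (g = (1047 - 1*(-638))/4 = (1047 + 638)/4 = (¼)*1685 = 1685/4 ≈ 421.25)
g + 43398 = 1685/4 + 43398 = 175277/4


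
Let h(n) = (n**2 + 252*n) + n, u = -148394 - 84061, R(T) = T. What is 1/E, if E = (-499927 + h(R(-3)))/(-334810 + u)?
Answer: 567265/500677 ≈ 1.1330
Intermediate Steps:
u = -232455
h(n) = n**2 + 253*n
E = 500677/567265 (E = (-499927 - 3*(253 - 3))/(-334810 - 232455) = (-499927 - 3*250)/(-567265) = (-499927 - 750)*(-1/567265) = -500677*(-1/567265) = 500677/567265 ≈ 0.88262)
1/E = 1/(500677/567265) = 567265/500677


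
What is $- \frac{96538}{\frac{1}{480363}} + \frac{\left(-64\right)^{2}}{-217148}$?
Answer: $- \frac{2517466430182402}{54287} \approx -4.6373 \cdot 10^{10}$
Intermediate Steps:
$- \frac{96538}{\frac{1}{480363}} + \frac{\left(-64\right)^{2}}{-217148} = - 96538 \frac{1}{\frac{1}{480363}} + 4096 \left(- \frac{1}{217148}\right) = \left(-96538\right) 480363 - \frac{1024}{54287} = -46373283294 - \frac{1024}{54287} = - \frac{2517466430182402}{54287}$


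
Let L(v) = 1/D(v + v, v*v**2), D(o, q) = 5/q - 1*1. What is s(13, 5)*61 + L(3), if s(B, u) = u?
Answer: 6683/22 ≈ 303.77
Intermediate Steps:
D(o, q) = -1 + 5/q (D(o, q) = 5/q - 1 = -1 + 5/q)
L(v) = v**3/(5 - v**3) (L(v) = 1/((5 - v*v**2)/((v*v**2))) = 1/((5 - v**3)/(v**3)) = 1/((5 - v**3)/v**3) = v**3/(5 - v**3))
s(13, 5)*61 + L(3) = 5*61 - 1*3**3/(-5 + 3**3) = 305 - 1*27/(-5 + 27) = 305 - 1*27/22 = 305 - 1*27*1/22 = 305 - 27/22 = 6683/22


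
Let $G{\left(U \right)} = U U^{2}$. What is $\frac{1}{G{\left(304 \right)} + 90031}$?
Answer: $\frac{1}{28184495} \approx 3.5481 \cdot 10^{-8}$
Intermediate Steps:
$G{\left(U \right)} = U^{3}$
$\frac{1}{G{\left(304 \right)} + 90031} = \frac{1}{304^{3} + 90031} = \frac{1}{28094464 + 90031} = \frac{1}{28184495}$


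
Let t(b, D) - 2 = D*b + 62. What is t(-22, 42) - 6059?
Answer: -6919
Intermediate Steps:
t(b, D) = 64 + D*b (t(b, D) = 2 + (D*b + 62) = 2 + (62 + D*b) = 64 + D*b)
t(-22, 42) - 6059 = (64 + 42*(-22)) - 6059 = (64 - 924) - 6059 = -860 - 6059 = -6919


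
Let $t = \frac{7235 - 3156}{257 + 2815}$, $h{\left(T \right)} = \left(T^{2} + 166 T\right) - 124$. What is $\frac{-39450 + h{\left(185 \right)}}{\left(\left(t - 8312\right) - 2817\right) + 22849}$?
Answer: $\frac{77908992}{36007919} \approx 2.1637$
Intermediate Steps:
$h{\left(T \right)} = -124 + T^{2} + 166 T$
$t = \frac{4079}{3072} \approx 1.3278$
$\frac{-39450 + h{\left(185 \right)}}{\left(\left(t - 8312\right) - 2817\right) + 22849} = \frac{-39450 + \left(-124 + 185^{2} + 166 \cdot 185\right)}{\left(\left(\frac{4079}{3072} - 8312\right) - 2817\right) + 22849} = \frac{-39450 + \left(-124 + 34225 + 30710\right)}{\left(- \frac{25530385}{3072} - 2817\right) + 22849} = \frac{-39450 + 64811}{- \frac{34184209}{3072} + 22849} = \frac{25361}{\frac{36007919}{3072}} = 25361 \cdot \frac{3072}{36007919} = \frac{77908992}{36007919}$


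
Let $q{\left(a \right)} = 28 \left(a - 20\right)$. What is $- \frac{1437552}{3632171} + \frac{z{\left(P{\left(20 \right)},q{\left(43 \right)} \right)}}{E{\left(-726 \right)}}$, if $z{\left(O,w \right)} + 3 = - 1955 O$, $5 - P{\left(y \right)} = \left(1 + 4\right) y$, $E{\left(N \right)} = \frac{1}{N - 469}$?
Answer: $- \frac{806116006079642}{3632171} \approx -2.2194 \cdot 10^{8}$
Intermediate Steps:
$E{\left(N \right)} = \frac{1}{-469 + N}$
$q{\left(a \right)} = -560 + 28 a$ ($q{\left(a \right)} = 28 \left(-20 + a\right) = -560 + 28 a$)
$P{\left(y \right)} = 5 - 5 y$ ($P{\left(y \right)} = 5 - \left(1 + 4\right) y = 5 - 5 y$)
$z{\left(O,w \right)} = -3 - 1955 O$
$- \frac{1437552}{3632171} + \frac{z{\left(P{\left(20 \right)},q{\left(43 \right)} \right)}}{E{\left(-726 \right)}} = - \frac{1437552}{3632171} + \frac{-3 - 1955 \left(5 - 100\right)}{\frac{1}{-469 - 726}} = \left(-1437552\right) \frac{1}{3632171} + \frac{-3 - 1955 \left(5 - 100\right)}{\frac{1}{-1195}} = - \frac{1437552}{3632171} + \frac{-3 - -185725}{- \frac{1}{1195}} = - \frac{1437552}{3632171} + \left(-3 + 185725\right) \left(-1195\right) = - \frac{1437552}{3632171} + 185722 \left(-1195\right) = - \frac{1437552}{3632171} - 221937790 = - \frac{806116006079642}{3632171}$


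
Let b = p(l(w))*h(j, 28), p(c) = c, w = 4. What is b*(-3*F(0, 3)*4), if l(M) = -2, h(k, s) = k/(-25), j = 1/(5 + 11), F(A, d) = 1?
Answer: -3/50 ≈ -0.060000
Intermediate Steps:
j = 1/16 ≈ 0.062500
h(k, s) = -k/25 (h(k, s) = k*(-1/25) = -k/25)
b = 1/200 (b = -(-2)/(25*16) = -2*(-1/400) = 1/200 ≈ 0.0050000)
b*(-3*F(0, 3)*4) = (-3*1*4)/200 = (-3*4)/200 = (1/200)*(-12) = -3/50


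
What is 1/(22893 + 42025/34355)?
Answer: 6871/157306208 ≈ 4.3679e-5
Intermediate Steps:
1/(22893 + 42025/34355) = 1/(22893 + 42025*(1/34355)) = 1/(22893 + 8405/6871) = 1/(157306208/6871) = 6871/157306208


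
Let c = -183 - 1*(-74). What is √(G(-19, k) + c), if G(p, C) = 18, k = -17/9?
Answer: I*√91 ≈ 9.5394*I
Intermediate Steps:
k = -17/9 (k = -17*⅑ = -17/9 ≈ -1.8889)
c = -109 (c = -183 + 74 = -109)
√(G(-19, k) + c) = √(18 - 109) = √(-91) = I*√91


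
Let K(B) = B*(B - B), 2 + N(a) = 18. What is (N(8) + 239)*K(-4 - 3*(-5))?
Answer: 0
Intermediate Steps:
N(a) = 16 (N(a) = -2 + 18 = 16)
K(B) = 0 (K(B) = B*0 = 0)
(N(8) + 239)*K(-4 - 3*(-5)) = (16 + 239)*0 = 255*0 = 0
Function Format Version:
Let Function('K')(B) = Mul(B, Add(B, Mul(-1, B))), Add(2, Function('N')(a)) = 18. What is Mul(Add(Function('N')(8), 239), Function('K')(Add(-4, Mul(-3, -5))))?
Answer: 0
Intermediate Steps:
Function('N')(a) = 16 (Function('N')(a) = Add(-2, 18) = 16)
Function('K')(B) = 0 (Function('K')(B) = Mul(B, 0) = 0)
Mul(Add(Function('N')(8), 239), Function('K')(Add(-4, Mul(-3, -5)))) = Mul(Add(16, 239), 0) = Mul(255, 0) = 0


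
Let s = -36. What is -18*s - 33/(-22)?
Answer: 1299/2 ≈ 649.50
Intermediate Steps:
-18*s - 33/(-22) = -18*(-36) - 33/(-22) = 648 - 33*(-1/22) = 648 + 3/2 = 1299/2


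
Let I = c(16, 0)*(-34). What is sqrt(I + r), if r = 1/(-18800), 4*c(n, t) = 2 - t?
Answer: I*sqrt(15021247)/940 ≈ 4.1231*I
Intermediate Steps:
c(n, t) = 1/2 - t/4 (c(n, t) = (2 - t)/4 = 1/2 - t/4)
r = -1/18800 ≈ -5.3191e-5
I = -17 (I = (1/2 - 1/4*0)*(-34) = (1/2 + 0)*(-34) = (1/2)*(-34) = -17)
sqrt(I + r) = sqrt(-17 - 1/18800) = sqrt(-319601/18800) = I*sqrt(15021247)/940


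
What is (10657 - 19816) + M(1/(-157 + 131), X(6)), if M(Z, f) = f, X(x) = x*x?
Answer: -9123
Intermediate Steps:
X(x) = x²
(10657 - 19816) + M(1/(-157 + 131), X(6)) = (10657 - 19816) + 6² = -9159 + 36 = -9123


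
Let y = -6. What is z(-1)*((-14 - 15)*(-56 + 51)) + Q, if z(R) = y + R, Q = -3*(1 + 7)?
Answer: -1039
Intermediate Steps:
Q = -24 (Q = -3*8 = -24)
z(R) = -6 + R
z(-1)*((-14 - 15)*(-56 + 51)) + Q = (-6 - 1)*((-14 - 15)*(-56 + 51)) - 24 = -(-203)*(-5) - 24 = -7*145 - 24 = -1015 - 24 = -1039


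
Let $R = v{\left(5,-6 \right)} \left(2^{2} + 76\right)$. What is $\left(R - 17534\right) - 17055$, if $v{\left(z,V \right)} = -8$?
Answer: $-35229$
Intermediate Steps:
$R = -640$ ($R = - 8 \left(2^{2} + 76\right) = - 8 \left(4 + 76\right) = \left(-8\right) 80 = -640$)
$\left(R - 17534\right) - 17055 = \left(-640 - 17534\right) - 17055 = -18174 - 17055 = -35229$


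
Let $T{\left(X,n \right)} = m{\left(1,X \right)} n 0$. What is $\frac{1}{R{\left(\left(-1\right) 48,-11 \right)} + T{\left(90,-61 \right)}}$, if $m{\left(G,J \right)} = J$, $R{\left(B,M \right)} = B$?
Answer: $- \frac{1}{48} \approx -0.020833$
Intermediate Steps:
$T{\left(X,n \right)} = 0$ ($T{\left(X,n \right)} = X n 0 = 0$)
$\frac{1}{R{\left(\left(-1\right) 48,-11 \right)} + T{\left(90,-61 \right)}} = \frac{1}{\left(-1\right) 48 + 0} = \frac{1}{-48 + 0} = \frac{1}{-48} = - \frac{1}{48}$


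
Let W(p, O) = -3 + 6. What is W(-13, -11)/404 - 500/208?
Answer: -6293/2626 ≈ -2.3964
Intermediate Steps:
W(p, O) = 3
W(-13, -11)/404 - 500/208 = 3/404 - 500/208 = 3*(1/404) - 500*1/208 = 3/404 - 125/52 = -6293/2626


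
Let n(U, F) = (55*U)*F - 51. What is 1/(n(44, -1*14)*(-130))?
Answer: 1/4411030 ≈ 2.2670e-7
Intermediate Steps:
n(U, F) = -51 + 55*F*U (n(U, F) = 55*F*U - 51 = -51 + 55*F*U)
1/(n(44, -1*14)*(-130)) = 1/((-51 + 55*(-1*14)*44)*(-130)) = 1/((-51 + 55*(-14)*44)*(-130)) = 1/((-51 - 33880)*(-130)) = 1/(-33931*(-130)) = 1/4411030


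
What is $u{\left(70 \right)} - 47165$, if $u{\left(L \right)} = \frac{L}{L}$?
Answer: $-47164$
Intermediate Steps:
$u{\left(L \right)} = 1$
$u{\left(70 \right)} - 47165 = 1 - 47165 = -47164$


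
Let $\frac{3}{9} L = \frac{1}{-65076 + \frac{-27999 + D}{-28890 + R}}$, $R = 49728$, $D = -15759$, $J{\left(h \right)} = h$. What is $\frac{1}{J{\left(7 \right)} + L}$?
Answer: $\frac{75338747}{527367756} \approx 0.14286$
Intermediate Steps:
$L = - \frac{3473}{75338747}$ ($L = \frac{3}{-65076 + \frac{-27999 - 15759}{-28890 + 49728}} = \frac{3}{-65076 - \frac{43758}{20838}} = \frac{3}{-65076 - \frac{7293}{3473}} = \frac{3}{- \frac{226016241}{3473}} = 3 \left(- \frac{3473}{226016241}\right) = - \frac{3473}{75338747} \approx -4.6098 \cdot 10^{-5}$)
$\frac{1}{J{\left(7 \right)} + L} = \frac{1}{7 - \frac{3473}{75338747}} = \frac{1}{\frac{527367756}{75338747}} = \frac{75338747}{527367756}$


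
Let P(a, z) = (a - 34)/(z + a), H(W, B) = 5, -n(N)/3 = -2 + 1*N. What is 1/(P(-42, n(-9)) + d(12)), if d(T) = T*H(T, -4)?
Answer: 9/616 ≈ 0.014610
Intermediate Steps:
n(N) = 6 - 3*N (n(N) = -3*(-2 + 1*N) = -3*(-2 + N) = 6 - 3*N)
d(T) = 5*T (d(T) = T*5 = 5*T)
P(a, z) = (-34 + a)/(a + z)
1/(P(-42, n(-9)) + d(12)) = 1/((-34 - 42)/(-42 + (6 - 3*(-9))) + 5*12) = 1/(-76/(-42 + (6 + 27)) + 60) = 1/(-76/(-42 + 33) + 60) = 1/(-76/(-9) + 60) = 1/(-1/9*(-76) + 60) = 1/(76/9 + 60) = 1/(616/9) = 9/616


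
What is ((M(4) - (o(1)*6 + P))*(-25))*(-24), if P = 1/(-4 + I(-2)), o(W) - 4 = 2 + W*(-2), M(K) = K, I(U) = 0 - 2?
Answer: -11900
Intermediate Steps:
I(U) = -2
o(W) = 6 - 2*W (o(W) = 4 + (2 + W*(-2)) = 4 + (2 - 2*W) = 6 - 2*W)
P = -⅙ (P = 1/(-4 - 2) = 1/(-6) = -⅙ ≈ -0.16667)
((M(4) - (o(1)*6 + P))*(-25))*(-24) = ((4 - ((6 - 2*1)*6 - ⅙))*(-25))*(-24) = ((4 - ((6 - 2)*6 - ⅙))*(-25))*(-24) = ((4 - (4*6 - ⅙))*(-25))*(-24) = ((4 - (24 - ⅙))*(-25))*(-24) = ((4 - 1*143/6)*(-25))*(-24) = ((4 - 143/6)*(-25))*(-24) = -119/6*(-25)*(-24) = (2975/6)*(-24) = -11900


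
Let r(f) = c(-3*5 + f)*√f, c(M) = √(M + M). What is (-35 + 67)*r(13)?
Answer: 64*I*√13 ≈ 230.76*I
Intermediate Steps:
c(M) = √2*√M (c(M) = √(2*M) = √2*√M)
r(f) = √2*√f*√(-15 + f) (r(f) = (√2*√(-3*5 + f))*√f = (√2*√(-15 + f))*√f = √2*√f*√(-15 + f))
(-35 + 67)*r(13) = (-35 + 67)*(√2*√13*√(-15 + 13)) = 32*(√2*√13*√(-2)) = 32*(√2*√13*(I*√2)) = 32*(2*I*√13) = 64*I*√13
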